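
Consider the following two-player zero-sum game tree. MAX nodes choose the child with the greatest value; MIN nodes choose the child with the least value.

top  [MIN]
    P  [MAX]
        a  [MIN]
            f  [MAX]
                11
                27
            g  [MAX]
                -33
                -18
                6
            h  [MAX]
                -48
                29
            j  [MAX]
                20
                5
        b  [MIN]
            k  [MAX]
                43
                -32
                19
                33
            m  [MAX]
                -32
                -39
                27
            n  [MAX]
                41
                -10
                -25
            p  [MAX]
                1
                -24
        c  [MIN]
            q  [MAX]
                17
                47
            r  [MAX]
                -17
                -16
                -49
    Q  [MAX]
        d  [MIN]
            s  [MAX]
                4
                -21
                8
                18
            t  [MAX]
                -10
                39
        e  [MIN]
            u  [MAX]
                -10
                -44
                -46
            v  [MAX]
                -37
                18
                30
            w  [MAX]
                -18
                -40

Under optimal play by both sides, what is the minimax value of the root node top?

f (MAX): max(11, 27) = 27
g (MAX): max(-33, -18, 6) = 6
h (MAX): max(-48, 29) = 29
j (MAX): max(20, 5) = 20
a (MIN): min(27, 6, 29, 20) = 6
k (MAX): max(43, -32, 19, 33) = 43
m (MAX): max(-32, -39, 27) = 27
n (MAX): max(41, -10, -25) = 41
p (MAX): max(1, -24) = 1
b (MIN): min(43, 27, 41, 1) = 1
q (MAX): max(17, 47) = 47
r (MAX): max(-17, -16, -49) = -16
c (MIN): min(47, -16) = -16
P (MAX): max(6, 1, -16) = 6
s (MAX): max(4, -21, 8, 18) = 18
t (MAX): max(-10, 39) = 39
d (MIN): min(18, 39) = 18
u (MAX): max(-10, -44, -46) = -10
v (MAX): max(-37, 18, 30) = 30
w (MAX): max(-18, -40) = -18
e (MIN): min(-10, 30, -18) = -18
Q (MAX): max(18, -18) = 18
top (MIN): min(6, 18) = 6

6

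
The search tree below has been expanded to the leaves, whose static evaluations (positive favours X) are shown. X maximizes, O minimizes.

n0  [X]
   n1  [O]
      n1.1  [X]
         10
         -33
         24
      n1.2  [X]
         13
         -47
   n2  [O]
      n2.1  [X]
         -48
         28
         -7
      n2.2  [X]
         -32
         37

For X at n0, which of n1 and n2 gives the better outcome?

n1.1 (X): max(10, -33, 24) = 24
n1.2 (X): max(13, -47) = 13
n1 (O): min(24, 13) = 13
n2.1 (X): max(-48, 28, -7) = 28
n2.2 (X): max(-32, 37) = 37
n2 (O): min(28, 37) = 28
X prefers the higher value; n1=13, n2=28. n2 is better since 28 > 13.

n2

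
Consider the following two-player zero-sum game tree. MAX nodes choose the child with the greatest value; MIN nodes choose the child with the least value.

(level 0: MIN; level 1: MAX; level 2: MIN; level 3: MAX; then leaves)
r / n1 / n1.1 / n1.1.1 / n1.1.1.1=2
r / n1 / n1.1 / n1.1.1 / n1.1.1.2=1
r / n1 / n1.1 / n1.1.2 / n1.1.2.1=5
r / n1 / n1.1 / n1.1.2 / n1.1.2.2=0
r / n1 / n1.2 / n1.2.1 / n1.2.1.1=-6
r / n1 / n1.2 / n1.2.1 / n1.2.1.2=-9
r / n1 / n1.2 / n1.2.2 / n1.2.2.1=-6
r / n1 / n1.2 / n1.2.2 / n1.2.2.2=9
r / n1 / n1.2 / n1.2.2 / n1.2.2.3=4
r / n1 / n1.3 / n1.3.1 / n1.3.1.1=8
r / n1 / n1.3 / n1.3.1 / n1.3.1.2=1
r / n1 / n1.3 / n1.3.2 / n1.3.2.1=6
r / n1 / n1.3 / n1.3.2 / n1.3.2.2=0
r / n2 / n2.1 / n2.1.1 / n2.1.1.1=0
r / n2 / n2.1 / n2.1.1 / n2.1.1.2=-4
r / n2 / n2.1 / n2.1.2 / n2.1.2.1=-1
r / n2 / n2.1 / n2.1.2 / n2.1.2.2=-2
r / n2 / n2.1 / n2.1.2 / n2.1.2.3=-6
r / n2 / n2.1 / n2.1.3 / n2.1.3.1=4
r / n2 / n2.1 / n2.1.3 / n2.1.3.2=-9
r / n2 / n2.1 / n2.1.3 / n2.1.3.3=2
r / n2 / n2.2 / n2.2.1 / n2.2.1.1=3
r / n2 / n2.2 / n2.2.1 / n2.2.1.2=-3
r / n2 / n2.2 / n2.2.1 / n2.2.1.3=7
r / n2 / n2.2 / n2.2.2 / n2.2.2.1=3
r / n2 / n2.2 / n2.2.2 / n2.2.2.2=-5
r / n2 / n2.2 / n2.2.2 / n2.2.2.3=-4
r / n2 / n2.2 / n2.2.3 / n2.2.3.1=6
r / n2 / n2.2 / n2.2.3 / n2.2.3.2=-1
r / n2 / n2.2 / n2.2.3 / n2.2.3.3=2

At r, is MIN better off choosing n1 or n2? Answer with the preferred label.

n1.1.1 (MAX): max(2, 1) = 2
n1.1.2 (MAX): max(5, 0) = 5
n1.1 (MIN): min(2, 5) = 2
n1.2.1 (MAX): max(-6, -9) = -6
n1.2.2 (MAX): max(-6, 9, 4) = 9
n1.2 (MIN): min(-6, 9) = -6
n1.3.1 (MAX): max(8, 1) = 8
n1.3.2 (MAX): max(6, 0) = 6
n1.3 (MIN): min(8, 6) = 6
n1 (MAX): max(2, -6, 6) = 6
n2.1.1 (MAX): max(0, -4) = 0
n2.1.2 (MAX): max(-1, -2, -6) = -1
n2.1.3 (MAX): max(4, -9, 2) = 4
n2.1 (MIN): min(0, -1, 4) = -1
n2.2.1 (MAX): max(3, -3, 7) = 7
n2.2.2 (MAX): max(3, -5, -4) = 3
n2.2.3 (MAX): max(6, -1, 2) = 6
n2.2 (MIN): min(7, 3, 6) = 3
n2 (MAX): max(-1, 3) = 3
MIN prefers the lower value; n1=6, n2=3. n2 is better since 3 < 6.

n2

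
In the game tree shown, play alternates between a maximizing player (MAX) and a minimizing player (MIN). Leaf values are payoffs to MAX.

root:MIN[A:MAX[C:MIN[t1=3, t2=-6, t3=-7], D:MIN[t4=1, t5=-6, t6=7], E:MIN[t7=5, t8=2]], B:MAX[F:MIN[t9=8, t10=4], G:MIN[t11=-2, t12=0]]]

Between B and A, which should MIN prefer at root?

F (MIN): min(8, 4) = 4
G (MIN): min(-2, 0) = -2
B (MAX): max(4, -2) = 4
C (MIN): min(3, -6, -7) = -7
D (MIN): min(1, -6, 7) = -6
E (MIN): min(5, 2) = 2
A (MAX): max(-7, -6, 2) = 2
MIN prefers the lower value; B=4, A=2. A is better since 2 < 4.

A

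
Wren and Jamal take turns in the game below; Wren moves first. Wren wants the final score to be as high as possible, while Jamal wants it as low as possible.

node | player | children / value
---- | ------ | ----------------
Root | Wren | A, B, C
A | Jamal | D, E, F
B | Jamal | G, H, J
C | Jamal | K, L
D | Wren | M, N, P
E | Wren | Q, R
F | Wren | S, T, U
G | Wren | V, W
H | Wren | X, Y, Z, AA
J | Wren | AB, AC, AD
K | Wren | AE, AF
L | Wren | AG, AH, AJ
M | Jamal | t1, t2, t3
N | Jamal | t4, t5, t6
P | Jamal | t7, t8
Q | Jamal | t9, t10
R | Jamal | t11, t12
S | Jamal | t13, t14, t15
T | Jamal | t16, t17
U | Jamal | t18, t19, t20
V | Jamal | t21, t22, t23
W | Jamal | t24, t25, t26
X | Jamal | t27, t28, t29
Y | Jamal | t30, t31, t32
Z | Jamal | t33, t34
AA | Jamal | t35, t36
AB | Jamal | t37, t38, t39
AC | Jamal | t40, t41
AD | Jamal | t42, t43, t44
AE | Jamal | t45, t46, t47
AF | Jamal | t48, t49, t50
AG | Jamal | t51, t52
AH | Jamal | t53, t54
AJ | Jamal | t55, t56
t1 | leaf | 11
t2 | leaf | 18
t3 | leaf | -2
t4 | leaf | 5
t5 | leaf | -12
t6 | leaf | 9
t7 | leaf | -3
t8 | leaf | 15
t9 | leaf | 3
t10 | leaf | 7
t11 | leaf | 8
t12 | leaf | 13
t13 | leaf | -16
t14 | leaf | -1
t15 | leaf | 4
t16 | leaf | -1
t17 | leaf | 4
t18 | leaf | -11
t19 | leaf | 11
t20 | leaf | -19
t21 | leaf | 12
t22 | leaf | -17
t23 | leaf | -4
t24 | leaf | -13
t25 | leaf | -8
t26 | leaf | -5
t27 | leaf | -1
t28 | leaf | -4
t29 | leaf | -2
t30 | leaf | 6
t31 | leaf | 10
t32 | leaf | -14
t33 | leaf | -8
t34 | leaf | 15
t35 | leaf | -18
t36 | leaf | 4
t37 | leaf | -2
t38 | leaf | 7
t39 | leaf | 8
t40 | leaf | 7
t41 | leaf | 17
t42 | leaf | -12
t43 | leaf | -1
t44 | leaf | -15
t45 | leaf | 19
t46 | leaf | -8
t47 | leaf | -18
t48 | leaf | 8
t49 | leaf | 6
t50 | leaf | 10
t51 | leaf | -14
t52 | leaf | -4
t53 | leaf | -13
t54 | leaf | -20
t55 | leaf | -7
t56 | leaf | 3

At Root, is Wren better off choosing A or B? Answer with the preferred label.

M (Jamal): min(11, 18, -2) = -2
N (Jamal): min(5, -12, 9) = -12
P (Jamal): min(-3, 15) = -3
D (Wren): max(-2, -12, -3) = -2
Q (Jamal): min(3, 7) = 3
R (Jamal): min(8, 13) = 8
E (Wren): max(3, 8) = 8
S (Jamal): min(-16, -1, 4) = -16
T (Jamal): min(-1, 4) = -1
U (Jamal): min(-11, 11, -19) = -19
F (Wren): max(-16, -1, -19) = -1
A (Jamal): min(-2, 8, -1) = -2
V (Jamal): min(12, -17, -4) = -17
W (Jamal): min(-13, -8, -5) = -13
G (Wren): max(-17, -13) = -13
X (Jamal): min(-1, -4, -2) = -4
Y (Jamal): min(6, 10, -14) = -14
Z (Jamal): min(-8, 15) = -8
AA (Jamal): min(-18, 4) = -18
H (Wren): max(-4, -14, -8, -18) = -4
AB (Jamal): min(-2, 7, 8) = -2
AC (Jamal): min(7, 17) = 7
AD (Jamal): min(-12, -1, -15) = -15
J (Wren): max(-2, 7, -15) = 7
B (Jamal): min(-13, -4, 7) = -13
Wren prefers the higher value; A=-2, B=-13. A is better since -2 > -13.

A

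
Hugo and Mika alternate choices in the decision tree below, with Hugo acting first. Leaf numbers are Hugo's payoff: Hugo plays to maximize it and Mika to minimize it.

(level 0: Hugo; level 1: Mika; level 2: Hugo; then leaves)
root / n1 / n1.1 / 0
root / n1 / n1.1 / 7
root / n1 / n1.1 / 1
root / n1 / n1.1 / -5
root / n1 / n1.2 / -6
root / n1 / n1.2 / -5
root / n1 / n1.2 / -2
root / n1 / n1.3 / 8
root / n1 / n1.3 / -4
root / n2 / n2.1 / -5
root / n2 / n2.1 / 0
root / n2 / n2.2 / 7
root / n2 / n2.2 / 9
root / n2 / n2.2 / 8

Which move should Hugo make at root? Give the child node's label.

n1.1 (Hugo): max(0, 7, 1, -5) = 7
n1.2 (Hugo): max(-6, -5, -2) = -2
n1.3 (Hugo): max(8, -4) = 8
n1 (Mika): min(7, -2, 8) = -2
n2.1 (Hugo): max(-5, 0) = 0
n2.2 (Hugo): max(7, 9, 8) = 9
n2 (Mika): min(0, 9) = 0
root (Hugo): max(-2, 0) = 0
Hugo at root wants the highest of {n1=-2, n2=0}, so chooses n2.

n2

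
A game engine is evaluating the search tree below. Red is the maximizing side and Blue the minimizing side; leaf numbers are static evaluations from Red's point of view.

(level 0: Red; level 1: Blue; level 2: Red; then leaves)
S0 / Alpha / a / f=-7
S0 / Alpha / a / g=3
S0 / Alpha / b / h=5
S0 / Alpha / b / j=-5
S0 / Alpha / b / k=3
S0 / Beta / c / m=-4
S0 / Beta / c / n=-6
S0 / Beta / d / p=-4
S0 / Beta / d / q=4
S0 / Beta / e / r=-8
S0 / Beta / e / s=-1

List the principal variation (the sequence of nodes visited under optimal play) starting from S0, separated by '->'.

S0 -> Alpha -> a -> g

a (Red): max(-7, 3) = 3
b (Red): max(5, -5, 3) = 5
Alpha (Blue): min(3, 5) = 3
c (Red): max(-4, -6) = -4
d (Red): max(-4, 4) = 4
e (Red): max(-8, -1) = -1
Beta (Blue): min(-4, 4, -1) = -4
S0 (Red): max(3, -4) = 3
At S0, Red picks Alpha (highest: 3).
At Alpha, Blue picks a (lowest: 3).
At a, Red picks g (highest: 3).
Terminal value 3.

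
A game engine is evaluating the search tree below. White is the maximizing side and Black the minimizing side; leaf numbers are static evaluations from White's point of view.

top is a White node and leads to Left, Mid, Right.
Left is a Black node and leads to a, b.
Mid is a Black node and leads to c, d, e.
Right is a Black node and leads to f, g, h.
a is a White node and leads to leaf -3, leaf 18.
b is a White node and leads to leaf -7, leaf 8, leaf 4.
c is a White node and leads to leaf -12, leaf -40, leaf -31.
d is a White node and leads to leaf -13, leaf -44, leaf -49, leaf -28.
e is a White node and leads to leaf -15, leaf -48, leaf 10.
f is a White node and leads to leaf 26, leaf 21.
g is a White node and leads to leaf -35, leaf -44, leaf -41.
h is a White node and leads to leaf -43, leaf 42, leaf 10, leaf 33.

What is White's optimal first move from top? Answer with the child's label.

Left

a (White): max(-3, 18) = 18
b (White): max(-7, 8, 4) = 8
Left (Black): min(18, 8) = 8
c (White): max(-12, -40, -31) = -12
d (White): max(-13, -44, -49, -28) = -13
e (White): max(-15, -48, 10) = 10
Mid (Black): min(-12, -13, 10) = -13
f (White): max(26, 21) = 26
g (White): max(-35, -44, -41) = -35
h (White): max(-43, 42, 10, 33) = 42
Right (Black): min(26, -35, 42) = -35
top (White): max(8, -13, -35) = 8
White at top wants the highest of {Left=8, Mid=-13, Right=-35}, so chooses Left.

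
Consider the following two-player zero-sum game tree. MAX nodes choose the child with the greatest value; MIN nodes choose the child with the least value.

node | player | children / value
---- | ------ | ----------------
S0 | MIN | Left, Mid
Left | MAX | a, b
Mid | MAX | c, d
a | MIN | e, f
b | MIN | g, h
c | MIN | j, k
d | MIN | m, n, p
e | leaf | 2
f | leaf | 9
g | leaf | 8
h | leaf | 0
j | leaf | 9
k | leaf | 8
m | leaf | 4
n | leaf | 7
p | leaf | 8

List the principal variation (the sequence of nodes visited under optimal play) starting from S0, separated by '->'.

S0 -> Left -> a -> e

a (MIN): min(2, 9) = 2
b (MIN): min(8, 0) = 0
Left (MAX): max(2, 0) = 2
c (MIN): min(9, 8) = 8
d (MIN): min(4, 7, 8) = 4
Mid (MAX): max(8, 4) = 8
S0 (MIN): min(2, 8) = 2
At S0, MIN picks Left (lowest: 2).
At Left, MAX picks a (highest: 2).
At a, MIN picks e (lowest: 2).
Terminal value 2.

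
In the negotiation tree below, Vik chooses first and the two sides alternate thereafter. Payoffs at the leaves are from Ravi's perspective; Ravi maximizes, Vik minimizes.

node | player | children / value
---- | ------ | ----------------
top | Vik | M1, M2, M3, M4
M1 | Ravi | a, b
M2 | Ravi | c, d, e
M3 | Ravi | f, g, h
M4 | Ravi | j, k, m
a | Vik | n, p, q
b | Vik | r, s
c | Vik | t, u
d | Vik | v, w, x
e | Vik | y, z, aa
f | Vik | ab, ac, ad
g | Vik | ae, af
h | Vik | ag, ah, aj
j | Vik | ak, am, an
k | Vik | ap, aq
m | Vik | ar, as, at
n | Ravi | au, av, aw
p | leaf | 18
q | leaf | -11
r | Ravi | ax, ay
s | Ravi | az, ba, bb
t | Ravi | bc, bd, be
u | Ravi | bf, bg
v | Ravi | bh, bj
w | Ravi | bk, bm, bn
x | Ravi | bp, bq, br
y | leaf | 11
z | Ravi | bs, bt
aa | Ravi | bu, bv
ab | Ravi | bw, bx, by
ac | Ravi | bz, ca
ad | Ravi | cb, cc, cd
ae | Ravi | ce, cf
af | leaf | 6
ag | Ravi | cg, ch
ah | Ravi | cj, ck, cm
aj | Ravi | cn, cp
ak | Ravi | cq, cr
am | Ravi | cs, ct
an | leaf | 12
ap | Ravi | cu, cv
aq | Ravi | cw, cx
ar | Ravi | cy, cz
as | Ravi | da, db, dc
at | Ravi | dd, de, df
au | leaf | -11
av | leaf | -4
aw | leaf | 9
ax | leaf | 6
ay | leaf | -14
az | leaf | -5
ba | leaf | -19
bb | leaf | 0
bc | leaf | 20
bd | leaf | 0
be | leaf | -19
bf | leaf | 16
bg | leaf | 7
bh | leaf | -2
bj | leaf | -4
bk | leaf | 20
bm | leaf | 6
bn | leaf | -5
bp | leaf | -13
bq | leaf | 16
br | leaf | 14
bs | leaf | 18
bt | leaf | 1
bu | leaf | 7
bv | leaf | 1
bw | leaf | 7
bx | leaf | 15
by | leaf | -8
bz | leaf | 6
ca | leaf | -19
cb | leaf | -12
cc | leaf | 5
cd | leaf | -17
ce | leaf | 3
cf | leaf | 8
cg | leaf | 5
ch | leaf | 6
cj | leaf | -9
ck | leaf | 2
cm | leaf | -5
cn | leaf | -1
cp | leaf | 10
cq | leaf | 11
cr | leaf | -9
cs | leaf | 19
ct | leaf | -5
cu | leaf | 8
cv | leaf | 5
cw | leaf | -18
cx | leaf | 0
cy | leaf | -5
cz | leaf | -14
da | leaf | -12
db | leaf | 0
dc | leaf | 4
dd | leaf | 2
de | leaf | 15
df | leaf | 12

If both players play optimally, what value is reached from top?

0

n (Ravi): max(-11, -4, 9) = 9
a (Vik): min(9, 18, -11) = -11
r (Ravi): max(6, -14) = 6
s (Ravi): max(-5, -19, 0) = 0
b (Vik): min(6, 0) = 0
M1 (Ravi): max(-11, 0) = 0
t (Ravi): max(20, 0, -19) = 20
u (Ravi): max(16, 7) = 16
c (Vik): min(20, 16) = 16
v (Ravi): max(-2, -4) = -2
w (Ravi): max(20, 6, -5) = 20
x (Ravi): max(-13, 16, 14) = 16
d (Vik): min(-2, 20, 16) = -2
z (Ravi): max(18, 1) = 18
aa (Ravi): max(7, 1) = 7
e (Vik): min(11, 18, 7) = 7
M2 (Ravi): max(16, -2, 7) = 16
ab (Ravi): max(7, 15, -8) = 15
ac (Ravi): max(6, -19) = 6
ad (Ravi): max(-12, 5, -17) = 5
f (Vik): min(15, 6, 5) = 5
ae (Ravi): max(3, 8) = 8
g (Vik): min(8, 6) = 6
ag (Ravi): max(5, 6) = 6
ah (Ravi): max(-9, 2, -5) = 2
aj (Ravi): max(-1, 10) = 10
h (Vik): min(6, 2, 10) = 2
M3 (Ravi): max(5, 6, 2) = 6
ak (Ravi): max(11, -9) = 11
am (Ravi): max(19, -5) = 19
j (Vik): min(11, 19, 12) = 11
ap (Ravi): max(8, 5) = 8
aq (Ravi): max(-18, 0) = 0
k (Vik): min(8, 0) = 0
ar (Ravi): max(-5, -14) = -5
as (Ravi): max(-12, 0, 4) = 4
at (Ravi): max(2, 15, 12) = 15
m (Vik): min(-5, 4, 15) = -5
M4 (Ravi): max(11, 0, -5) = 11
top (Vik): min(0, 16, 6, 11) = 0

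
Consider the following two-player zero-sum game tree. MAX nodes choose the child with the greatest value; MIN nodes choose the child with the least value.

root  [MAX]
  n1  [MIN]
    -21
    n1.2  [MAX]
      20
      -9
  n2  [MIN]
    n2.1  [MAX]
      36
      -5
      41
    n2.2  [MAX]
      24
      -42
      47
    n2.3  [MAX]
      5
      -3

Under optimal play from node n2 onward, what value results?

n2.1 (MAX): max(36, -5, 41) = 41
n2.2 (MAX): max(24, -42, 47) = 47
n2.3 (MAX): max(5, -3) = 5
n2 (MIN): min(41, 47, 5) = 5

5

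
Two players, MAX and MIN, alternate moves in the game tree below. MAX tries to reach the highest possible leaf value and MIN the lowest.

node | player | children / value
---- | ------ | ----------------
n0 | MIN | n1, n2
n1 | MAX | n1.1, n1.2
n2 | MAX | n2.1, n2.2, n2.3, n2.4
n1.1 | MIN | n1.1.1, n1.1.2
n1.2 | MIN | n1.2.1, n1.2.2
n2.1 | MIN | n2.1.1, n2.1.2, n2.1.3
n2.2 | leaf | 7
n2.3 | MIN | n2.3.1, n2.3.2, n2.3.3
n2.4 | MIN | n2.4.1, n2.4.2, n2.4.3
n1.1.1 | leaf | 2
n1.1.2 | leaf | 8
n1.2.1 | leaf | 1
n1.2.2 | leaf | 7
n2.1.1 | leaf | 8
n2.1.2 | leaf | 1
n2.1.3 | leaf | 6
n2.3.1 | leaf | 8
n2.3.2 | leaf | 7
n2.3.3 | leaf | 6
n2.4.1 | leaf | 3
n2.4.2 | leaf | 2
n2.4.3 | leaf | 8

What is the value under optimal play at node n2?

n2.1 (MIN): min(8, 1, 6) = 1
n2.3 (MIN): min(8, 7, 6) = 6
n2.4 (MIN): min(3, 2, 8) = 2
n2 (MAX): max(1, 7, 6, 2) = 7

7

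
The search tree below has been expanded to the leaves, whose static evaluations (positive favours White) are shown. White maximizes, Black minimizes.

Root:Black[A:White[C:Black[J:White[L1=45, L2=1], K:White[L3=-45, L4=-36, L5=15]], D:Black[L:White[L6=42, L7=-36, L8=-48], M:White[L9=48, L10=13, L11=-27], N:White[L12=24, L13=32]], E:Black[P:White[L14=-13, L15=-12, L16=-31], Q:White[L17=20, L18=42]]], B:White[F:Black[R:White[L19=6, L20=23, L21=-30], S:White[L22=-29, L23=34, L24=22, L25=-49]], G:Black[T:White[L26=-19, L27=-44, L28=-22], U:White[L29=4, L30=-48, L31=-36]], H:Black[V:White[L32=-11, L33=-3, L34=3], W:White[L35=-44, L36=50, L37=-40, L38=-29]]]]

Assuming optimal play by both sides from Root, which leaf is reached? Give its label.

J (White): max(45, 1) = 45
K (White): max(-45, -36, 15) = 15
C (Black): min(45, 15) = 15
L (White): max(42, -36, -48) = 42
M (White): max(48, 13, -27) = 48
N (White): max(24, 32) = 32
D (Black): min(42, 48, 32) = 32
P (White): max(-13, -12, -31) = -12
Q (White): max(20, 42) = 42
E (Black): min(-12, 42) = -12
A (White): max(15, 32, -12) = 32
R (White): max(6, 23, -30) = 23
S (White): max(-29, 34, 22, -49) = 34
F (Black): min(23, 34) = 23
T (White): max(-19, -44, -22) = -19
U (White): max(4, -48, -36) = 4
G (Black): min(-19, 4) = -19
V (White): max(-11, -3, 3) = 3
W (White): max(-44, 50, -40, -29) = 50
H (Black): min(3, 50) = 3
B (White): max(23, -19, 3) = 23
Root (Black): min(32, 23) = 23
At Root, Black picks B (lowest: 23).
At B, White picks F (highest: 23).
At F, Black picks R (lowest: 23).
At R, White picks L20 (highest: 23).
Terminal value 23.

L20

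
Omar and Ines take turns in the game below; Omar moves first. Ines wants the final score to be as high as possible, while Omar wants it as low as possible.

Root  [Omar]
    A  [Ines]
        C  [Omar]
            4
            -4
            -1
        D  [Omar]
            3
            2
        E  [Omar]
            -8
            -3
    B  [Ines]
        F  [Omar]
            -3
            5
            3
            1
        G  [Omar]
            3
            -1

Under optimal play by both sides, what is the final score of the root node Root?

C (Omar): min(4, -4, -1) = -4
D (Omar): min(3, 2) = 2
E (Omar): min(-8, -3) = -8
A (Ines): max(-4, 2, -8) = 2
F (Omar): min(-3, 5, 3, 1) = -3
G (Omar): min(3, -1) = -1
B (Ines): max(-3, -1) = -1
Root (Omar): min(2, -1) = -1

-1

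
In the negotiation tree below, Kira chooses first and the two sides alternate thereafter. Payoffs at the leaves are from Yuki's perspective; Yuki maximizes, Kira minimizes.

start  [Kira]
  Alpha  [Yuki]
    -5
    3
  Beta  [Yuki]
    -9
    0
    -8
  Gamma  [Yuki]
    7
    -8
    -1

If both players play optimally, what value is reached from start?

Alpha (Yuki): max(-5, 3) = 3
Beta (Yuki): max(-9, 0, -8) = 0
Gamma (Yuki): max(7, -8, -1) = 7
start (Kira): min(3, 0, 7) = 0

0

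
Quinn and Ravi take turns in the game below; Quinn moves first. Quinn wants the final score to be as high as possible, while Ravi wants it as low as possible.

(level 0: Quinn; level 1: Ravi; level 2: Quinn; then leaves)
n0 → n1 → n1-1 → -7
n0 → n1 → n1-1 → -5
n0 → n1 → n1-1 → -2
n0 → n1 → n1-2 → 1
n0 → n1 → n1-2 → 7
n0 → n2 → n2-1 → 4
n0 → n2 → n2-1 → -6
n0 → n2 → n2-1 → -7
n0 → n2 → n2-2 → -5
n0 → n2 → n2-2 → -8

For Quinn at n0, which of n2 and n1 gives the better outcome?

n1

n2-1 (Quinn): max(4, -6, -7) = 4
n2-2 (Quinn): max(-5, -8) = -5
n2 (Ravi): min(4, -5) = -5
n1-1 (Quinn): max(-7, -5, -2) = -2
n1-2 (Quinn): max(1, 7) = 7
n1 (Ravi): min(-2, 7) = -2
Quinn prefers the higher value; n2=-5, n1=-2. n1 is better since -2 > -5.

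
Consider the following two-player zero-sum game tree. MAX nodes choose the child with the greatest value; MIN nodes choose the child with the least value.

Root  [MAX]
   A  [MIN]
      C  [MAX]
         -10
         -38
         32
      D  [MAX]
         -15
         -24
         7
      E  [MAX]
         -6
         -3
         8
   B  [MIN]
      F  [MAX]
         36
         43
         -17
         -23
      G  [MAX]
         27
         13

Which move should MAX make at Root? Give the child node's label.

C (MAX): max(-10, -38, 32) = 32
D (MAX): max(-15, -24, 7) = 7
E (MAX): max(-6, -3, 8) = 8
A (MIN): min(32, 7, 8) = 7
F (MAX): max(36, 43, -17, -23) = 43
G (MAX): max(27, 13) = 27
B (MIN): min(43, 27) = 27
Root (MAX): max(7, 27) = 27
MAX at Root wants the highest of {A=7, B=27}, so chooses B.

B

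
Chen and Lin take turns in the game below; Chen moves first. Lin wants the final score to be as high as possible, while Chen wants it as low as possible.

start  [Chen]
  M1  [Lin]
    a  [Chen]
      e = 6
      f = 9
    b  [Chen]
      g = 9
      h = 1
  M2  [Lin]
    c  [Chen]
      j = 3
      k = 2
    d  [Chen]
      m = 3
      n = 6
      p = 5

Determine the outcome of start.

a (Chen): min(6, 9) = 6
b (Chen): min(9, 1) = 1
M1 (Lin): max(6, 1) = 6
c (Chen): min(3, 2) = 2
d (Chen): min(3, 6, 5) = 3
M2 (Lin): max(2, 3) = 3
start (Chen): min(6, 3) = 3

3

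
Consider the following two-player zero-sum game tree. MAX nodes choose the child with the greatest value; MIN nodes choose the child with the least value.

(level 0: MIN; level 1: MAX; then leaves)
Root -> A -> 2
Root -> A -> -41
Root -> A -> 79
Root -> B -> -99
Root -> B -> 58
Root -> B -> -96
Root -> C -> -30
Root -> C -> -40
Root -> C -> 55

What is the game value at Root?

A (MAX): max(2, -41, 79) = 79
B (MAX): max(-99, 58, -96) = 58
C (MAX): max(-30, -40, 55) = 55
Root (MIN): min(79, 58, 55) = 55

55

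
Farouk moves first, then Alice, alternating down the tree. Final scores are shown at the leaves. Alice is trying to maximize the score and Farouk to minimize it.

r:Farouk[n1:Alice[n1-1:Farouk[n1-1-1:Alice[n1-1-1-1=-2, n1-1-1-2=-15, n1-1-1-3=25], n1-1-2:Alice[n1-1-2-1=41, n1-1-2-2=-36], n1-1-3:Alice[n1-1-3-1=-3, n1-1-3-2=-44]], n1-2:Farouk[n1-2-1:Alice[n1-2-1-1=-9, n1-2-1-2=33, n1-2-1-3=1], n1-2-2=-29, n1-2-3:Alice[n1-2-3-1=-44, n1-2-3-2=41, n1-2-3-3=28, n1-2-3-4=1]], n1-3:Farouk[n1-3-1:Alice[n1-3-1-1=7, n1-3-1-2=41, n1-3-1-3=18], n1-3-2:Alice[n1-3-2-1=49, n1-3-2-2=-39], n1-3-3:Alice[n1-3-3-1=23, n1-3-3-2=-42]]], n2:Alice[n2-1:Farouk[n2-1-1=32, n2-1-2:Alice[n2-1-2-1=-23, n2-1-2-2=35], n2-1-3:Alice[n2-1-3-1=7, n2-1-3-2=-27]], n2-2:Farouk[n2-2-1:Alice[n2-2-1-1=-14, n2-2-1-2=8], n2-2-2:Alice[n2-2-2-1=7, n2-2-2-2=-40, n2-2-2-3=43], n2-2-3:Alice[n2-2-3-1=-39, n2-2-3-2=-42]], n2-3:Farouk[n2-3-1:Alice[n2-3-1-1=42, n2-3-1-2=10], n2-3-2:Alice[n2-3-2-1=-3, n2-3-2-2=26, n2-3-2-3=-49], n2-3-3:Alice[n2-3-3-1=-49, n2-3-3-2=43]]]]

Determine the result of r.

n1-1-1 (Alice): max(-2, -15, 25) = 25
n1-1-2 (Alice): max(41, -36) = 41
n1-1-3 (Alice): max(-3, -44) = -3
n1-1 (Farouk): min(25, 41, -3) = -3
n1-2-1 (Alice): max(-9, 33, 1) = 33
n1-2-3 (Alice): max(-44, 41, 28, 1) = 41
n1-2 (Farouk): min(33, -29, 41) = -29
n1-3-1 (Alice): max(7, 41, 18) = 41
n1-3-2 (Alice): max(49, -39) = 49
n1-3-3 (Alice): max(23, -42) = 23
n1-3 (Farouk): min(41, 49, 23) = 23
n1 (Alice): max(-3, -29, 23) = 23
n2-1-2 (Alice): max(-23, 35) = 35
n2-1-3 (Alice): max(7, -27) = 7
n2-1 (Farouk): min(32, 35, 7) = 7
n2-2-1 (Alice): max(-14, 8) = 8
n2-2-2 (Alice): max(7, -40, 43) = 43
n2-2-3 (Alice): max(-39, -42) = -39
n2-2 (Farouk): min(8, 43, -39) = -39
n2-3-1 (Alice): max(42, 10) = 42
n2-3-2 (Alice): max(-3, 26, -49) = 26
n2-3-3 (Alice): max(-49, 43) = 43
n2-3 (Farouk): min(42, 26, 43) = 26
n2 (Alice): max(7, -39, 26) = 26
r (Farouk): min(23, 26) = 23

23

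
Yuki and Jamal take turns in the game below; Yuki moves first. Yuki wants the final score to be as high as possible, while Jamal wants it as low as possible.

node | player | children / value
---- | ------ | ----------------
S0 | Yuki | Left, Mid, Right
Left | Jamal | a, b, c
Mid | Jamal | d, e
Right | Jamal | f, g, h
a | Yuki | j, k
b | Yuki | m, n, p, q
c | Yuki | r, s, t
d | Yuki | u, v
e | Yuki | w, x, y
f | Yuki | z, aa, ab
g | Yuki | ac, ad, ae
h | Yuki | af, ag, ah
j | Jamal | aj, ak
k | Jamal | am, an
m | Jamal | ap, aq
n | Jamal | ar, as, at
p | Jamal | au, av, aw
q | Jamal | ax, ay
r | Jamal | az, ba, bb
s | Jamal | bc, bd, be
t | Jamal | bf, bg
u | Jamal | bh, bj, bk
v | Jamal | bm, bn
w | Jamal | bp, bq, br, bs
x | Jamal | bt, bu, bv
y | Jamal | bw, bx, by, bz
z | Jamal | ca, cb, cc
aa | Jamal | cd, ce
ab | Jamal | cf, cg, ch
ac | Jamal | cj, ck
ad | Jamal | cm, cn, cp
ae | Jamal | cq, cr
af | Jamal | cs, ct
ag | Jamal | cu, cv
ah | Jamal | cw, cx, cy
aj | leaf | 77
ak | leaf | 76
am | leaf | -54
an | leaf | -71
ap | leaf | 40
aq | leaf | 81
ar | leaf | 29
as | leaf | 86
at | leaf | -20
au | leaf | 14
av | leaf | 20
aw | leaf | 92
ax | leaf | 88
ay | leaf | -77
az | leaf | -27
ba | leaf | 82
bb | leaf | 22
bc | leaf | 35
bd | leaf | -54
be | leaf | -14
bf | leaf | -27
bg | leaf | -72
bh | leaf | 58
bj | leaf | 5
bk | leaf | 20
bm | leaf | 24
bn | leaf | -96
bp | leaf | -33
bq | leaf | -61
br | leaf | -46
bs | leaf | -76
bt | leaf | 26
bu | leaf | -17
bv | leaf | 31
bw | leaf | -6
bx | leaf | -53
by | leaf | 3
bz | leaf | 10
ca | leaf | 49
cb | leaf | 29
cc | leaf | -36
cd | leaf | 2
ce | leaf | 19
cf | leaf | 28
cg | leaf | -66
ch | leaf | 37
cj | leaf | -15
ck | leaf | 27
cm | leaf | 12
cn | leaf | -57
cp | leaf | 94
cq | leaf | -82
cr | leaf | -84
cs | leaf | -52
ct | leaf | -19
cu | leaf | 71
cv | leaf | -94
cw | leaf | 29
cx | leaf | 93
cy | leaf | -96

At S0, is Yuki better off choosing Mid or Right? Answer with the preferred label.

u (Jamal): min(58, 5, 20) = 5
v (Jamal): min(24, -96) = -96
d (Yuki): max(5, -96) = 5
w (Jamal): min(-33, -61, -46, -76) = -76
x (Jamal): min(26, -17, 31) = -17
y (Jamal): min(-6, -53, 3, 10) = -53
e (Yuki): max(-76, -17, -53) = -17
Mid (Jamal): min(5, -17) = -17
z (Jamal): min(49, 29, -36) = -36
aa (Jamal): min(2, 19) = 2
ab (Jamal): min(28, -66, 37) = -66
f (Yuki): max(-36, 2, -66) = 2
ac (Jamal): min(-15, 27) = -15
ad (Jamal): min(12, -57, 94) = -57
ae (Jamal): min(-82, -84) = -84
g (Yuki): max(-15, -57, -84) = -15
af (Jamal): min(-52, -19) = -52
ag (Jamal): min(71, -94) = -94
ah (Jamal): min(29, 93, -96) = -96
h (Yuki): max(-52, -94, -96) = -52
Right (Jamal): min(2, -15, -52) = -52
Yuki prefers the higher value; Mid=-17, Right=-52. Mid is better since -17 > -52.

Mid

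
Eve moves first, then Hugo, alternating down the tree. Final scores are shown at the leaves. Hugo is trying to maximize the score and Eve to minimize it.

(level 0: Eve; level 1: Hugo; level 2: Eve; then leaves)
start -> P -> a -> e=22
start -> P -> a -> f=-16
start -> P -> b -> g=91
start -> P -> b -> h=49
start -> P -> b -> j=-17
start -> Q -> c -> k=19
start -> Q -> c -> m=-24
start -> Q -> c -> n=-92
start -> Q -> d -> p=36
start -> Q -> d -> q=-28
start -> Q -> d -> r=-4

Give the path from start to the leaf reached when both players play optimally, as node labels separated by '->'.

a (Eve): min(22, -16) = -16
b (Eve): min(91, 49, -17) = -17
P (Hugo): max(-16, -17) = -16
c (Eve): min(19, -24, -92) = -92
d (Eve): min(36, -28, -4) = -28
Q (Hugo): max(-92, -28) = -28
start (Eve): min(-16, -28) = -28
At start, Eve picks Q (lowest: -28).
At Q, Hugo picks d (highest: -28).
At d, Eve picks q (lowest: -28).
Terminal value -28.

start -> Q -> d -> q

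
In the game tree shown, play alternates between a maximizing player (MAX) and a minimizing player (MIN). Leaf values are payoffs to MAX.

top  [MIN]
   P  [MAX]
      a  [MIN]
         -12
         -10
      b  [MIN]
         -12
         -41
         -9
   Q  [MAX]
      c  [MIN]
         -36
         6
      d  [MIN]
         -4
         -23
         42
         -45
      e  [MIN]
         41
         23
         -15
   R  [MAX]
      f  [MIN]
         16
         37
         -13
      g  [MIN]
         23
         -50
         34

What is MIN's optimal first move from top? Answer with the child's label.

a (MIN): min(-12, -10) = -12
b (MIN): min(-12, -41, -9) = -41
P (MAX): max(-12, -41) = -12
c (MIN): min(-36, 6) = -36
d (MIN): min(-4, -23, 42, -45) = -45
e (MIN): min(41, 23, -15) = -15
Q (MAX): max(-36, -45, -15) = -15
f (MIN): min(16, 37, -13) = -13
g (MIN): min(23, -50, 34) = -50
R (MAX): max(-13, -50) = -13
top (MIN): min(-12, -15, -13) = -15
MIN at top wants the lowest of {P=-12, Q=-15, R=-13}, so chooses Q.

Q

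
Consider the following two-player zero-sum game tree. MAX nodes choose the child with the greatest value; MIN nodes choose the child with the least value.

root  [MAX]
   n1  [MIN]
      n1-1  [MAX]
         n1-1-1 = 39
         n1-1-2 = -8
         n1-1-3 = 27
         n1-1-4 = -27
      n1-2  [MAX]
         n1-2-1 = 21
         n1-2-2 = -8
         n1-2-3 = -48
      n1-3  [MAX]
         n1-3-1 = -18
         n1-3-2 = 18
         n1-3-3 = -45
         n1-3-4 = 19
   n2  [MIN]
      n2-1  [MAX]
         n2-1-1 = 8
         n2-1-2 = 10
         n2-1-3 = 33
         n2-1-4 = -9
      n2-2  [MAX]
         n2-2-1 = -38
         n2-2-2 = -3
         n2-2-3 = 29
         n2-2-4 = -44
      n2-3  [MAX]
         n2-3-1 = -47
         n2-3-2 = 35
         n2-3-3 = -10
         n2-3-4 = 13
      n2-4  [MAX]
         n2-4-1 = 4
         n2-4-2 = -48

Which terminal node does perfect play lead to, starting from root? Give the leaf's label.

n1-1 (MAX): max(39, -8, 27, -27) = 39
n1-2 (MAX): max(21, -8, -48) = 21
n1-3 (MAX): max(-18, 18, -45, 19) = 19
n1 (MIN): min(39, 21, 19) = 19
n2-1 (MAX): max(8, 10, 33, -9) = 33
n2-2 (MAX): max(-38, -3, 29, -44) = 29
n2-3 (MAX): max(-47, 35, -10, 13) = 35
n2-4 (MAX): max(4, -48) = 4
n2 (MIN): min(33, 29, 35, 4) = 4
root (MAX): max(19, 4) = 19
At root, MAX picks n1 (highest: 19).
At n1, MIN picks n1-3 (lowest: 19).
At n1-3, MAX picks n1-3-4 (highest: 19).
Terminal value 19.

n1-3-4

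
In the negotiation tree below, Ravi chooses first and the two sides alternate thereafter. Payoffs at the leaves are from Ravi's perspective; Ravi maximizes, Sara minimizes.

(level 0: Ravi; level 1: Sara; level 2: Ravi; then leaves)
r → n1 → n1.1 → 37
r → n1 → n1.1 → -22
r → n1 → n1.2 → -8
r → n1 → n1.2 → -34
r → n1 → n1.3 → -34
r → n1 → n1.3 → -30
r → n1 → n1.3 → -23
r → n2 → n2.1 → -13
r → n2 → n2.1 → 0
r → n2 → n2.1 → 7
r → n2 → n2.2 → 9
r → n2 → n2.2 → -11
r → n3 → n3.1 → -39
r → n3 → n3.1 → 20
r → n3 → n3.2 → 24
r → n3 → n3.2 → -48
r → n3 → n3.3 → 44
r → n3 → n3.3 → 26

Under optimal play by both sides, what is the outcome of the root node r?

20

n1.1 (Ravi): max(37, -22) = 37
n1.2 (Ravi): max(-8, -34) = -8
n1.3 (Ravi): max(-34, -30, -23) = -23
n1 (Sara): min(37, -8, -23) = -23
n2.1 (Ravi): max(-13, 0, 7) = 7
n2.2 (Ravi): max(9, -11) = 9
n2 (Sara): min(7, 9) = 7
n3.1 (Ravi): max(-39, 20) = 20
n3.2 (Ravi): max(24, -48) = 24
n3.3 (Ravi): max(44, 26) = 44
n3 (Sara): min(20, 24, 44) = 20
r (Ravi): max(-23, 7, 20) = 20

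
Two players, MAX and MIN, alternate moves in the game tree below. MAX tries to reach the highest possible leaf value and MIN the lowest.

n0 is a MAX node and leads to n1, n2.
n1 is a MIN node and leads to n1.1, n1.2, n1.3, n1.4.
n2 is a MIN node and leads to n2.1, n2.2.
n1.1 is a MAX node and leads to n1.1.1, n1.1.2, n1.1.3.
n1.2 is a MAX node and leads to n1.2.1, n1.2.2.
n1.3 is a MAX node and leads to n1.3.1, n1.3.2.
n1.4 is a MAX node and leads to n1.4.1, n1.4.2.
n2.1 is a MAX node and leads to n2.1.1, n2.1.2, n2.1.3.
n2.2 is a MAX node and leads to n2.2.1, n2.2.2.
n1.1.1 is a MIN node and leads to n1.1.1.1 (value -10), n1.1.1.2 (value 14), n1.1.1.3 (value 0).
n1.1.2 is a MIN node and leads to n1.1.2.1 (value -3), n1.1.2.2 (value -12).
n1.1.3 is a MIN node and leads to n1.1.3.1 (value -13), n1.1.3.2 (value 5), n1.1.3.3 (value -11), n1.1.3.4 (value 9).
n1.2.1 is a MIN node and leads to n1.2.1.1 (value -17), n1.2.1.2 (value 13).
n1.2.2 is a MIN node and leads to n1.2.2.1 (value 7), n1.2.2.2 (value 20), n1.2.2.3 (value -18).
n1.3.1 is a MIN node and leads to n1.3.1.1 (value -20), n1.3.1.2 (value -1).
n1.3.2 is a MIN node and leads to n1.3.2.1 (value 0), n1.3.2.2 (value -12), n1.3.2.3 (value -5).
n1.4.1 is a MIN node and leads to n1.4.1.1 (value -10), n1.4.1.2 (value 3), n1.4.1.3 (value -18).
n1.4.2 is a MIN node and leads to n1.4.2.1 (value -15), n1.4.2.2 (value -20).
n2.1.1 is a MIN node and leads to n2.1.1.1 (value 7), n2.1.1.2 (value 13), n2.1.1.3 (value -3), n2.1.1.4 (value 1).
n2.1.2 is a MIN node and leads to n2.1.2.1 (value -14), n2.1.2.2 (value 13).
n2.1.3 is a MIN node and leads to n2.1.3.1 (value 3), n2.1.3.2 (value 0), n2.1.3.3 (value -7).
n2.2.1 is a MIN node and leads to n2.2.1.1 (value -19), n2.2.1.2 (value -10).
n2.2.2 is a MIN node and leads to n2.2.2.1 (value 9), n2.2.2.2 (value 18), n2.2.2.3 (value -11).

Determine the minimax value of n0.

-11

n1.1.1 (MIN): min(-10, 14, 0) = -10
n1.1.2 (MIN): min(-3, -12) = -12
n1.1.3 (MIN): min(-13, 5, -11, 9) = -13
n1.1 (MAX): max(-10, -12, -13) = -10
n1.2.1 (MIN): min(-17, 13) = -17
n1.2.2 (MIN): min(7, 20, -18) = -18
n1.2 (MAX): max(-17, -18) = -17
n1.3.1 (MIN): min(-20, -1) = -20
n1.3.2 (MIN): min(0, -12, -5) = -12
n1.3 (MAX): max(-20, -12) = -12
n1.4.1 (MIN): min(-10, 3, -18) = -18
n1.4.2 (MIN): min(-15, -20) = -20
n1.4 (MAX): max(-18, -20) = -18
n1 (MIN): min(-10, -17, -12, -18) = -18
n2.1.1 (MIN): min(7, 13, -3, 1) = -3
n2.1.2 (MIN): min(-14, 13) = -14
n2.1.3 (MIN): min(3, 0, -7) = -7
n2.1 (MAX): max(-3, -14, -7) = -3
n2.2.1 (MIN): min(-19, -10) = -19
n2.2.2 (MIN): min(9, 18, -11) = -11
n2.2 (MAX): max(-19, -11) = -11
n2 (MIN): min(-3, -11) = -11
n0 (MAX): max(-18, -11) = -11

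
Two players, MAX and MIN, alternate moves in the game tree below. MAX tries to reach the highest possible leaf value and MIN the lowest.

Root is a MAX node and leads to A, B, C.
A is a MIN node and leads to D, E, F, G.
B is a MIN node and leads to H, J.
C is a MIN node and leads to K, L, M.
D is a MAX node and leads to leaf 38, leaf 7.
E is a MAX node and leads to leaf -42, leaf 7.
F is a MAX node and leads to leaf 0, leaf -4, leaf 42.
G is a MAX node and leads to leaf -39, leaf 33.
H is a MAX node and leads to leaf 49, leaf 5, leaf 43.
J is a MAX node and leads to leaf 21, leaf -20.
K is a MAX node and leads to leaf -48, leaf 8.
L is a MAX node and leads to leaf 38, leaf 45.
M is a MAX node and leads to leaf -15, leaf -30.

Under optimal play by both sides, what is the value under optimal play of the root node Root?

21

D (MAX): max(38, 7) = 38
E (MAX): max(-42, 7) = 7
F (MAX): max(0, -4, 42) = 42
G (MAX): max(-39, 33) = 33
A (MIN): min(38, 7, 42, 33) = 7
H (MAX): max(49, 5, 43) = 49
J (MAX): max(21, -20) = 21
B (MIN): min(49, 21) = 21
K (MAX): max(-48, 8) = 8
L (MAX): max(38, 45) = 45
M (MAX): max(-15, -30) = -15
C (MIN): min(8, 45, -15) = -15
Root (MAX): max(7, 21, -15) = 21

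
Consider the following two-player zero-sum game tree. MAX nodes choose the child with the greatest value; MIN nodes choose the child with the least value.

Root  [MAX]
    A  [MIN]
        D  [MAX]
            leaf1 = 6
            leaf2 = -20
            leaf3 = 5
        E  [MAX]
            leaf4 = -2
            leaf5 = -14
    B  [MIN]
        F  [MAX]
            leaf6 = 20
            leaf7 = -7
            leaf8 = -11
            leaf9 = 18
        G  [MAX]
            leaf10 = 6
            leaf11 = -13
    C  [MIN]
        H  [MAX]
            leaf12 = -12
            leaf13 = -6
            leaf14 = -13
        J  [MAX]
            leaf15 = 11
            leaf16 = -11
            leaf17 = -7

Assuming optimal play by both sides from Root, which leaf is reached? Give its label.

D (MAX): max(6, -20, 5) = 6
E (MAX): max(-2, -14) = -2
A (MIN): min(6, -2) = -2
F (MAX): max(20, -7, -11, 18) = 20
G (MAX): max(6, -13) = 6
B (MIN): min(20, 6) = 6
H (MAX): max(-12, -6, -13) = -6
J (MAX): max(11, -11, -7) = 11
C (MIN): min(-6, 11) = -6
Root (MAX): max(-2, 6, -6) = 6
At Root, MAX picks B (highest: 6).
At B, MIN picks G (lowest: 6).
At G, MAX picks leaf10 (highest: 6).
Terminal value 6.

leaf10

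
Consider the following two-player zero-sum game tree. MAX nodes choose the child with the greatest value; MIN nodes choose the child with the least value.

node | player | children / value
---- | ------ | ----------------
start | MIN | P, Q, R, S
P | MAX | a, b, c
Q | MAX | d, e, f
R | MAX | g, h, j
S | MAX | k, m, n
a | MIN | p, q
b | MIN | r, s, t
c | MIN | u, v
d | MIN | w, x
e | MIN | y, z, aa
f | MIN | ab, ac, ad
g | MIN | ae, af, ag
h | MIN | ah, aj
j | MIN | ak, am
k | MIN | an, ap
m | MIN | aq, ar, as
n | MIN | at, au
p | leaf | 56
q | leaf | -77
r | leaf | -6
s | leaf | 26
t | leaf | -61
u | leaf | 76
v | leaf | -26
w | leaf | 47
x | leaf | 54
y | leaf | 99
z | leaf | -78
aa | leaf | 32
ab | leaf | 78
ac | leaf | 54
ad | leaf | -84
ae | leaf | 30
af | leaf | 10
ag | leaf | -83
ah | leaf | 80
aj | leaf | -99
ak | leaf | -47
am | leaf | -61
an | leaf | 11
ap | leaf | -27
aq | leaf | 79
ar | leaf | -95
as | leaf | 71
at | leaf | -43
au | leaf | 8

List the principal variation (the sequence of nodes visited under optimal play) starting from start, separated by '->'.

a (MIN): min(56, -77) = -77
b (MIN): min(-6, 26, -61) = -61
c (MIN): min(76, -26) = -26
P (MAX): max(-77, -61, -26) = -26
d (MIN): min(47, 54) = 47
e (MIN): min(99, -78, 32) = -78
f (MIN): min(78, 54, -84) = -84
Q (MAX): max(47, -78, -84) = 47
g (MIN): min(30, 10, -83) = -83
h (MIN): min(80, -99) = -99
j (MIN): min(-47, -61) = -61
R (MAX): max(-83, -99, -61) = -61
k (MIN): min(11, -27) = -27
m (MIN): min(79, -95, 71) = -95
n (MIN): min(-43, 8) = -43
S (MAX): max(-27, -95, -43) = -27
start (MIN): min(-26, 47, -61, -27) = -61
At start, MIN picks R (lowest: -61).
At R, MAX picks j (highest: -61).
At j, MIN picks am (lowest: -61).
Terminal value -61.

start -> R -> j -> am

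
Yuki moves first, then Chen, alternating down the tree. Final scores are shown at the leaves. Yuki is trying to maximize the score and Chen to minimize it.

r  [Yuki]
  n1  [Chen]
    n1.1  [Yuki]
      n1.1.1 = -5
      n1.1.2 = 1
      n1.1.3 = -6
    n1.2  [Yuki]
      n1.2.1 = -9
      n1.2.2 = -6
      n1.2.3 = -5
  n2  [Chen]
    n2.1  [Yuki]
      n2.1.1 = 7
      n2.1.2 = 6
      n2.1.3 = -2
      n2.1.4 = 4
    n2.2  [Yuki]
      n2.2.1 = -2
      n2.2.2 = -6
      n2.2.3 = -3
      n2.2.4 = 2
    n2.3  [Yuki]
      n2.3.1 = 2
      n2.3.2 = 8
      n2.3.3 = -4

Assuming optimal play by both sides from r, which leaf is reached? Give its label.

n1.1 (Yuki): max(-5, 1, -6) = 1
n1.2 (Yuki): max(-9, -6, -5) = -5
n1 (Chen): min(1, -5) = -5
n2.1 (Yuki): max(7, 6, -2, 4) = 7
n2.2 (Yuki): max(-2, -6, -3, 2) = 2
n2.3 (Yuki): max(2, 8, -4) = 8
n2 (Chen): min(7, 2, 8) = 2
r (Yuki): max(-5, 2) = 2
At r, Yuki picks n2 (highest: 2).
At n2, Chen picks n2.2 (lowest: 2).
At n2.2, Yuki picks n2.2.4 (highest: 2).
Terminal value 2.

n2.2.4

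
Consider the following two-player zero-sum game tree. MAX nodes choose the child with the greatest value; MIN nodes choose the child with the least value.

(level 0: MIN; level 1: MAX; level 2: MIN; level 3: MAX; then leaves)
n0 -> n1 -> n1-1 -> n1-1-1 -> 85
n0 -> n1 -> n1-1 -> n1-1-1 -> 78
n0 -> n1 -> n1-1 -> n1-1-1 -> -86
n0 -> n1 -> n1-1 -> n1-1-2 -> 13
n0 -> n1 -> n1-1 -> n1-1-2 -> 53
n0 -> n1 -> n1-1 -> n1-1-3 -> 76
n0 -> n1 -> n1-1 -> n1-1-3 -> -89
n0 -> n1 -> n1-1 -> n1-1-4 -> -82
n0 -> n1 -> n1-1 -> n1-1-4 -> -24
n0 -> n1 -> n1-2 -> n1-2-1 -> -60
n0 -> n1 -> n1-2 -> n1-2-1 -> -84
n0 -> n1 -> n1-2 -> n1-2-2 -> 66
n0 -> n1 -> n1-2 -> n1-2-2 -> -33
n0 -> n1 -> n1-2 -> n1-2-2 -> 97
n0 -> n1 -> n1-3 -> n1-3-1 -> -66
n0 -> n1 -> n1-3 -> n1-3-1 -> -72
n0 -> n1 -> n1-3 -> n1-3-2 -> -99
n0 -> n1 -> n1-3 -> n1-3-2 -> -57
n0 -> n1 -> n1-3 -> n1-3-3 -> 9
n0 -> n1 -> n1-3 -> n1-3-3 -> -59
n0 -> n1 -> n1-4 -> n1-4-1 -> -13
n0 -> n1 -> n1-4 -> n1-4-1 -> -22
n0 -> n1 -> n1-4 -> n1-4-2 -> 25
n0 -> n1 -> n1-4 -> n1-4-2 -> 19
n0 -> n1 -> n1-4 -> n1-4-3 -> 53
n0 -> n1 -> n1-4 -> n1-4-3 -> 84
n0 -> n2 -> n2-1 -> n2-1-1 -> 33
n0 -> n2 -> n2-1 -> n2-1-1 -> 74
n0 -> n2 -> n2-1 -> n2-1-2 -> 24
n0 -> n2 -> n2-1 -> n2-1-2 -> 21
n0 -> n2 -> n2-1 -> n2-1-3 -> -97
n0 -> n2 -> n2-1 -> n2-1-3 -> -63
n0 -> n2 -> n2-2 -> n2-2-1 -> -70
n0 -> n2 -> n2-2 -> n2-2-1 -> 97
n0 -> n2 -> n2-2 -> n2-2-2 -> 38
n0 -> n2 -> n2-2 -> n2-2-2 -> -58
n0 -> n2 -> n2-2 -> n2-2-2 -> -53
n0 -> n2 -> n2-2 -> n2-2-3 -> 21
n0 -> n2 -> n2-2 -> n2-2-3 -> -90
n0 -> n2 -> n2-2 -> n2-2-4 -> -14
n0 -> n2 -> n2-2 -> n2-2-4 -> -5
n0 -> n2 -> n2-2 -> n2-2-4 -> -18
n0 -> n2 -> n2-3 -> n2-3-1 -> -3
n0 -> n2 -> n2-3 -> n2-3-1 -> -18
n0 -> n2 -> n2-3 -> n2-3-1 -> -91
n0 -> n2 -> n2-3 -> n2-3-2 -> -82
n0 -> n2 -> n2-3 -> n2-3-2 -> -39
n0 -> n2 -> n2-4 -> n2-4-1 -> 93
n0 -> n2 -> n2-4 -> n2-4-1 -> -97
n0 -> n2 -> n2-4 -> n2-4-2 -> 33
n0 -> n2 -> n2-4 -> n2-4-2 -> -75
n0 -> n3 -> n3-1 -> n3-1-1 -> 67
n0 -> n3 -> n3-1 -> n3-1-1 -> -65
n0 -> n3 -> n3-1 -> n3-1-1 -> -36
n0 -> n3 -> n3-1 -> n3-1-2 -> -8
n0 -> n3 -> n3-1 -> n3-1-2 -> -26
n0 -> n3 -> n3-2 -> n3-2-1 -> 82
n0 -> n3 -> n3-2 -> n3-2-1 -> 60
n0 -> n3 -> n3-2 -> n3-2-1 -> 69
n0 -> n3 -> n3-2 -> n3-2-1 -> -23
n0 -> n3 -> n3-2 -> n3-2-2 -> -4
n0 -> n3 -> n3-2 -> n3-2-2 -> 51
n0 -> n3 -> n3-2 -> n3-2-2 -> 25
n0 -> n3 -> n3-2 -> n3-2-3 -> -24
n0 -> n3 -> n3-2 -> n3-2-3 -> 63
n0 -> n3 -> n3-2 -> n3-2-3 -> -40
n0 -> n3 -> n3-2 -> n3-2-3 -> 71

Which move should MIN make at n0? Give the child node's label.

n1-1-1 (MAX): max(85, 78, -86) = 85
n1-1-2 (MAX): max(13, 53) = 53
n1-1-3 (MAX): max(76, -89) = 76
n1-1-4 (MAX): max(-82, -24) = -24
n1-1 (MIN): min(85, 53, 76, -24) = -24
n1-2-1 (MAX): max(-60, -84) = -60
n1-2-2 (MAX): max(66, -33, 97) = 97
n1-2 (MIN): min(-60, 97) = -60
n1-3-1 (MAX): max(-66, -72) = -66
n1-3-2 (MAX): max(-99, -57) = -57
n1-3-3 (MAX): max(9, -59) = 9
n1-3 (MIN): min(-66, -57, 9) = -66
n1-4-1 (MAX): max(-13, -22) = -13
n1-4-2 (MAX): max(25, 19) = 25
n1-4-3 (MAX): max(53, 84) = 84
n1-4 (MIN): min(-13, 25, 84) = -13
n1 (MAX): max(-24, -60, -66, -13) = -13
n2-1-1 (MAX): max(33, 74) = 74
n2-1-2 (MAX): max(24, 21) = 24
n2-1-3 (MAX): max(-97, -63) = -63
n2-1 (MIN): min(74, 24, -63) = -63
n2-2-1 (MAX): max(-70, 97) = 97
n2-2-2 (MAX): max(38, -58, -53) = 38
n2-2-3 (MAX): max(21, -90) = 21
n2-2-4 (MAX): max(-14, -5, -18) = -5
n2-2 (MIN): min(97, 38, 21, -5) = -5
n2-3-1 (MAX): max(-3, -18, -91) = -3
n2-3-2 (MAX): max(-82, -39) = -39
n2-3 (MIN): min(-3, -39) = -39
n2-4-1 (MAX): max(93, -97) = 93
n2-4-2 (MAX): max(33, -75) = 33
n2-4 (MIN): min(93, 33) = 33
n2 (MAX): max(-63, -5, -39, 33) = 33
n3-1-1 (MAX): max(67, -65, -36) = 67
n3-1-2 (MAX): max(-8, -26) = -8
n3-1 (MIN): min(67, -8) = -8
n3-2-1 (MAX): max(82, 60, 69, -23) = 82
n3-2-2 (MAX): max(-4, 51, 25) = 51
n3-2-3 (MAX): max(-24, 63, -40, 71) = 71
n3-2 (MIN): min(82, 51, 71) = 51
n3 (MAX): max(-8, 51) = 51
n0 (MIN): min(-13, 33, 51) = -13
MIN at n0 wants the lowest of {n1=-13, n2=33, n3=51}, so chooses n1.

n1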